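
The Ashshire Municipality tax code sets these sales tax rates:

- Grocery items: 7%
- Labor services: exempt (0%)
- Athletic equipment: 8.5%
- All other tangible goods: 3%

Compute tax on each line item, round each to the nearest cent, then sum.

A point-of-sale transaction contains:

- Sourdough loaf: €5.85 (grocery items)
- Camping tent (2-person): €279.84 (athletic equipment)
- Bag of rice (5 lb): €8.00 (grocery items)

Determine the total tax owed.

€24.76

Sourdough loaf €5.85: grocery items → 7% → €0.41
Camping tent (2-person) €279.84: athletic equipment → 8.5% → €23.79
Bag of rice (5 lb) €8.00: grocery items → 7% → €0.56
Total tax = €0.41 + €23.79 + €0.56 = €24.76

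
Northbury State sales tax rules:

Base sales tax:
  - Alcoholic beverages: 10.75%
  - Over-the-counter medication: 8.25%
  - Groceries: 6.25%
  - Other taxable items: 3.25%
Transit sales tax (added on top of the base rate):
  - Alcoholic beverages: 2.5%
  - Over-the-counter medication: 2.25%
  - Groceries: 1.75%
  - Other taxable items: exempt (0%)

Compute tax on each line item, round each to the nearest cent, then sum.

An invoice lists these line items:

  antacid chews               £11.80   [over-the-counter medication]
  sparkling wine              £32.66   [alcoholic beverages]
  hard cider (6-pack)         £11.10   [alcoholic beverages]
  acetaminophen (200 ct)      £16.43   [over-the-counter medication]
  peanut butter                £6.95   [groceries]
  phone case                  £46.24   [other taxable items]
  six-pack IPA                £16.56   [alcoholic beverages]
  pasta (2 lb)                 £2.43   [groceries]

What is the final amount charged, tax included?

Antacid chews £11.80: over-the-counter medication → 8.25% + 2.25% transit = 10.5% → £1.24
Sparkling wine £32.66: alcoholic beverages → 10.75% + 2.5% transit = 13.25% → £4.33
Hard cider (6-pack) £11.10: alcoholic beverages → 10.75% + 2.5% transit = 13.25% → £1.47
Acetaminophen (200 ct) £16.43: over-the-counter medication → 8.25% + 2.25% transit = 10.5% → £1.73
Peanut butter £6.95: groceries → 6.25% + 1.75% transit = 8% → £0.56
Phone case £46.24: other taxable items → 3.25% + 0% transit = 3.25% → £1.50
Six-pack IPA £16.56: alcoholic beverages → 10.75% + 2.5% transit = 13.25% → £2.19
Pasta (2 lb) £2.43: groceries → 6.25% + 1.75% transit = 8% → £0.19
Subtotal = £144.17; tax = £13.21; total due = £157.38

£157.38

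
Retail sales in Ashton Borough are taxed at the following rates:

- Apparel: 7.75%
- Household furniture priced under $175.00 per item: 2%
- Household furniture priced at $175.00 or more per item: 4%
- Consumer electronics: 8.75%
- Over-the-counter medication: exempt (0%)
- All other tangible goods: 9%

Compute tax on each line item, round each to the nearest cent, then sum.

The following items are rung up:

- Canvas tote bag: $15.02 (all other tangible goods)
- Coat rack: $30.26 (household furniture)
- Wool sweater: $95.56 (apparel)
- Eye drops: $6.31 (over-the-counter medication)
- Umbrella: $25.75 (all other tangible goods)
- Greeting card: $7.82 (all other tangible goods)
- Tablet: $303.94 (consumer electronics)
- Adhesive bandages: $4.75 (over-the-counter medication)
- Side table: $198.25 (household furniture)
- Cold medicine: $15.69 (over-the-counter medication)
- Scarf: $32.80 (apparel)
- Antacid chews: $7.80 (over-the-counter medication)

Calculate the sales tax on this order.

Canvas tote bag $15.02: all other tangible goods → 9% → $1.35
Coat rack $30.26: household furniture, under $175.00 → 2% → $0.61
Wool sweater $95.56: apparel → 7.75% → $7.41
Eye drops $6.31: over-the-counter medication → 0% → $0.00
Umbrella $25.75: all other tangible goods → 9% → $2.32
Greeting card $7.82: all other tangible goods → 9% → $0.70
Tablet $303.94: consumer electronics → 8.75% → $26.59
Adhesive bandages $4.75: over-the-counter medication → 0% → $0.00
Side table $198.25: household furniture, $175.00 or more → 4% → $7.93
Cold medicine $15.69: over-the-counter medication → 0% → $0.00
Scarf $32.80: apparel → 7.75% → $2.54
Antacid chews $7.80: over-the-counter medication → 0% → $0.00
Total tax = $1.35 + $0.61 + $7.41 + $2.32 + $0.70 + $26.59 + $7.93 + $2.54 = $49.45

$49.45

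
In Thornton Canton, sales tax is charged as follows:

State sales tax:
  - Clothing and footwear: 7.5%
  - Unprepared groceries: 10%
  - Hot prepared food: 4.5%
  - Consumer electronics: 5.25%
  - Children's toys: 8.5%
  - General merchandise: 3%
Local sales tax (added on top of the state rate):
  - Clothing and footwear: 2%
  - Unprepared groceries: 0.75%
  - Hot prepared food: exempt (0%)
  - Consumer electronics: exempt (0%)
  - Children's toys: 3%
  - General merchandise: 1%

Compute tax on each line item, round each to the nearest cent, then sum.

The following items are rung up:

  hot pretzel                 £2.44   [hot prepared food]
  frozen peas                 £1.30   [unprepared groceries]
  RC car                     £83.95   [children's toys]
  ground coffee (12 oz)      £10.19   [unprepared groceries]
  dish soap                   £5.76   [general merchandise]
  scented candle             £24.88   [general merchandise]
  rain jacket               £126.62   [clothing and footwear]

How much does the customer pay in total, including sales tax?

£279.40

Hot pretzel £2.44: hot prepared food → 4.5% + 0% local = 4.5% → £0.11
Frozen peas £1.30: unprepared groceries → 10% + 0.75% local = 10.75% → £0.14
RC car £83.95: children's toys → 8.5% + 3% local = 11.5% → £9.65
Ground coffee (12 oz) £10.19: unprepared groceries → 10% + 0.75% local = 10.75% → £1.10
Dish soap £5.76: general merchandise → 3% + 1% local = 4% → £0.23
Scented candle £24.88: general merchandise → 3% + 1% local = 4% → £1.00
Rain jacket £126.62: clothing and footwear → 7.5% + 2% local = 9.5% → £12.03
Subtotal = £255.14; tax = £24.26; total due = £279.40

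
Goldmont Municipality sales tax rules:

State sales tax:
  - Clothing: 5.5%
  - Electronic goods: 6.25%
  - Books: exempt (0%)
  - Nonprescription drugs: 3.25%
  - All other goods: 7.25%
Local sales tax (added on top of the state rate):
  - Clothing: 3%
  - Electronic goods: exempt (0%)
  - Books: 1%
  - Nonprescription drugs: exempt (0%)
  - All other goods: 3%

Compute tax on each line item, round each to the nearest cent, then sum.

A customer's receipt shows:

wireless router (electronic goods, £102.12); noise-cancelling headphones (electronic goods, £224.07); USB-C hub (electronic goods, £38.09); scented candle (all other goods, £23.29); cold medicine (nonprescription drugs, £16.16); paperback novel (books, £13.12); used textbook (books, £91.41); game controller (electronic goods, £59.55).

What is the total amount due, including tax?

Wireless router £102.12: electronic goods → 6.25% + 0% local = 6.25% → £6.38
Noise-cancelling headphones £224.07: electronic goods → 6.25% + 0% local = 6.25% → £14.00
USB-C hub £38.09: electronic goods → 6.25% + 0% local = 6.25% → £2.38
Scented candle £23.29: all other goods → 7.25% + 3% local = 10.25% → £2.39
Cold medicine £16.16: nonprescription drugs → 3.25% + 0% local = 3.25% → £0.53
Paperback novel £13.12: books → 0% + 1% local = 1% → £0.13
Used textbook £91.41: books → 0% + 1% local = 1% → £0.91
Game controller £59.55: electronic goods → 6.25% + 0% local = 6.25% → £3.72
Subtotal = £567.81; tax = £30.44; total due = £598.25

£598.25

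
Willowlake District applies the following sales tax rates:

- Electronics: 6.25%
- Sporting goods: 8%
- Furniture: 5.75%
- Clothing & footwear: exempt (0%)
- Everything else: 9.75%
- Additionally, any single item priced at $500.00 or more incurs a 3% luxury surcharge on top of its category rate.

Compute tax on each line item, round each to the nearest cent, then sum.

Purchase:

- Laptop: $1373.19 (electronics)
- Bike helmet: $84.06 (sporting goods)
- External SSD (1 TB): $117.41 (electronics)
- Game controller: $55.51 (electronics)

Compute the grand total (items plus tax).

Laptop $1373.19: electronics → 6.25% + 3% surcharge = 9.25% → $127.02
Bike helmet $84.06: sporting goods → 8% → $6.72
External SSD (1 TB) $117.41: electronics → 6.25% → $7.34
Game controller $55.51: electronics → 6.25% → $3.47
Subtotal = $1630.17; tax = $144.55; total due = $1774.72

$1774.72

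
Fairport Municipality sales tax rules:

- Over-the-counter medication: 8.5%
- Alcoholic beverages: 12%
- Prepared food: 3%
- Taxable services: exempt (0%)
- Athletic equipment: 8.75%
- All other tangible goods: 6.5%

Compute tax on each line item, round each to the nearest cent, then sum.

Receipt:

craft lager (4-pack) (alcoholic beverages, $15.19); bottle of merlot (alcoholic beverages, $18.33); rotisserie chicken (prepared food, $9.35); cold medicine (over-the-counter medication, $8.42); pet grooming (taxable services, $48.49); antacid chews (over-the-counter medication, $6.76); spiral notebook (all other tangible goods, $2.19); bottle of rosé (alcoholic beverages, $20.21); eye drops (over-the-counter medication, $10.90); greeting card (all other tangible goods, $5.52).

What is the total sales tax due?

Craft lager (4-pack) $15.19: alcoholic beverages → 12% → $1.82
Bottle of merlot $18.33: alcoholic beverages → 12% → $2.20
Rotisserie chicken $9.35: prepared food → 3% → $0.28
Cold medicine $8.42: over-the-counter medication → 8.5% → $0.72
Pet grooming $48.49: taxable services → 0% → $0.00
Antacid chews $6.76: over-the-counter medication → 8.5% → $0.57
Spiral notebook $2.19: all other tangible goods → 6.5% → $0.14
Bottle of rosé $20.21: alcoholic beverages → 12% → $2.43
Eye drops $10.90: over-the-counter medication → 8.5% → $0.93
Greeting card $5.52: all other tangible goods → 6.5% → $0.36
Total tax = $1.82 + $2.20 + $0.28 + $0.72 + $0.57 + $0.14 + $2.43 + $0.93 + $0.36 = $9.45

$9.45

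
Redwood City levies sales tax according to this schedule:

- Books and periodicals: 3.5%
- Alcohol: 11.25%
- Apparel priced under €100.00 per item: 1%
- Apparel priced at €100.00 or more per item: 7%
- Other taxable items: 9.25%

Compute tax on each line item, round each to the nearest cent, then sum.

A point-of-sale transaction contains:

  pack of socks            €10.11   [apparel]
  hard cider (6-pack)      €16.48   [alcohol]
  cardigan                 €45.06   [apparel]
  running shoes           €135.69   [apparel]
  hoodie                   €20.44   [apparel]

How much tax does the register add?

€12.10

Pack of socks €10.11: apparel, under €100.00 → 1% → €0.10
Hard cider (6-pack) €16.48: alcohol → 11.25% → €1.85
Cardigan €45.06: apparel, under €100.00 → 1% → €0.45
Running shoes €135.69: apparel, €100.00 or more → 7% → €9.50
Hoodie €20.44: apparel, under €100.00 → 1% → €0.20
Total tax = €0.10 + €1.85 + €0.45 + €9.50 + €0.20 = €12.10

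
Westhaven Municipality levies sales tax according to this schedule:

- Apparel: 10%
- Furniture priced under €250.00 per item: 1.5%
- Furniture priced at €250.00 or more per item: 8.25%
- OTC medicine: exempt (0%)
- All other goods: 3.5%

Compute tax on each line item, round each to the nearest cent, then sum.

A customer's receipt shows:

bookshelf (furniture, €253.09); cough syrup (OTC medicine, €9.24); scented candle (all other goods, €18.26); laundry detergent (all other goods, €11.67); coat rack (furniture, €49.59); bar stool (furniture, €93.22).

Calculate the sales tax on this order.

Bookshelf €253.09: furniture, €250.00 or more → 8.25% → €20.88
Cough syrup €9.24: OTC medicine → 0% → €0.00
Scented candle €18.26: all other goods → 3.5% → €0.64
Laundry detergent €11.67: all other goods → 3.5% → €0.41
Coat rack €49.59: furniture, under €250.00 → 1.5% → €0.74
Bar stool €93.22: furniture, under €250.00 → 1.5% → €1.40
Total tax = €20.88 + €0.64 + €0.41 + €0.74 + €1.40 = €24.07

€24.07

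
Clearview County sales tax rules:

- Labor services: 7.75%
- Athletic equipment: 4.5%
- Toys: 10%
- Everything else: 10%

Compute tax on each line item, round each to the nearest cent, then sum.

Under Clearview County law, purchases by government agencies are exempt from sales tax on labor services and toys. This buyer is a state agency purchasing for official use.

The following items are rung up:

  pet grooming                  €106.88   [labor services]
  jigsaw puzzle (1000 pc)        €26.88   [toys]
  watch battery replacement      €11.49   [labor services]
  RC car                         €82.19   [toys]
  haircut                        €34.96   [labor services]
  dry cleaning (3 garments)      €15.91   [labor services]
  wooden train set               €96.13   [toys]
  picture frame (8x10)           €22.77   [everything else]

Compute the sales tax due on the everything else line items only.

€2.28

Picture frame (8x10) €22.77: everything else → 10% → €2.28
Tax on everything else = €2.28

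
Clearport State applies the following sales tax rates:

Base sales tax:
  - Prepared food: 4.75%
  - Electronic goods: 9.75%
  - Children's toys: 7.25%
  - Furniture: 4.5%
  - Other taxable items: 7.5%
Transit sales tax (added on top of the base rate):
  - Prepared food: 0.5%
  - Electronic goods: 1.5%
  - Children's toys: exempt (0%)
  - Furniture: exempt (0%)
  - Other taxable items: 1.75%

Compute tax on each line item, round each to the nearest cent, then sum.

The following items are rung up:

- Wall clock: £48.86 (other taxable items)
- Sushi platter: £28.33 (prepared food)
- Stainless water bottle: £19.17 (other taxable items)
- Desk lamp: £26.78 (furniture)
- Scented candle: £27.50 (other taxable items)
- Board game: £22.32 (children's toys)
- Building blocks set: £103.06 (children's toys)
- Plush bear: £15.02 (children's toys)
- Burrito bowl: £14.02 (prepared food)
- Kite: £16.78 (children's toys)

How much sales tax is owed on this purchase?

Wall clock £48.86: other taxable items → 7.5% + 1.75% transit = 9.25% → £4.52
Sushi platter £28.33: prepared food → 4.75% + 0.5% transit = 5.25% → £1.49
Stainless water bottle £19.17: other taxable items → 7.5% + 1.75% transit = 9.25% → £1.77
Desk lamp £26.78: furniture → 4.5% + 0% transit = 4.5% → £1.21
Scented candle £27.50: other taxable items → 7.5% + 1.75% transit = 9.25% → £2.54
Board game £22.32: children's toys → 7.25% + 0% transit = 7.25% → £1.62
Building blocks set £103.06: children's toys → 7.25% + 0% transit = 7.25% → £7.47
Plush bear £15.02: children's toys → 7.25% + 0% transit = 7.25% → £1.09
Burrito bowl £14.02: prepared food → 4.75% + 0.5% transit = 5.25% → £0.74
Kite £16.78: children's toys → 7.25% + 0% transit = 7.25% → £1.22
Total tax = £4.52 + £1.49 + £1.77 + £1.21 + £2.54 + £1.62 + £7.47 + £1.09 + £0.74 + £1.22 = £23.67

£23.67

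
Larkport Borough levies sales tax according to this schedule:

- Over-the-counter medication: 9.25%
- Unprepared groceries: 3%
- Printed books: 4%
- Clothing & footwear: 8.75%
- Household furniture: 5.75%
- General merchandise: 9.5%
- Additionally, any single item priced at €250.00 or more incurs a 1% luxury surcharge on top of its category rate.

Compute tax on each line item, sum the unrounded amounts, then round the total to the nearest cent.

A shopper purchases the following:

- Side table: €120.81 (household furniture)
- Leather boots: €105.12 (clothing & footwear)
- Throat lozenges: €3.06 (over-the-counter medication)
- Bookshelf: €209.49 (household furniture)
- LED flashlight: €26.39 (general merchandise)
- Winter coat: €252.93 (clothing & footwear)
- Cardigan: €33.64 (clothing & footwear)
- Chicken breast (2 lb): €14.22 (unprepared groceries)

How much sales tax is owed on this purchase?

Side table €120.81: household furniture → 5.75% → €6.946575
Leather boots €105.12: clothing & footwear → 8.75% → €9.198
Throat lozenges €3.06: over-the-counter medication → 9.25% → €0.28305
Bookshelf €209.49: household furniture → 5.75% → €12.045675
LED flashlight €26.39: general merchandise → 9.5% → €2.50705
Winter coat €252.93: clothing & footwear → 8.75% + 1% surcharge = 9.75% → €24.660675
Cardigan €33.64: clothing & footwear → 8.75% → €2.9435
Chicken breast (2 lb) €14.22: unprepared groceries → 3% → €0.4266
Unrounded tax sum = €59.011125 → €59.01

€59.01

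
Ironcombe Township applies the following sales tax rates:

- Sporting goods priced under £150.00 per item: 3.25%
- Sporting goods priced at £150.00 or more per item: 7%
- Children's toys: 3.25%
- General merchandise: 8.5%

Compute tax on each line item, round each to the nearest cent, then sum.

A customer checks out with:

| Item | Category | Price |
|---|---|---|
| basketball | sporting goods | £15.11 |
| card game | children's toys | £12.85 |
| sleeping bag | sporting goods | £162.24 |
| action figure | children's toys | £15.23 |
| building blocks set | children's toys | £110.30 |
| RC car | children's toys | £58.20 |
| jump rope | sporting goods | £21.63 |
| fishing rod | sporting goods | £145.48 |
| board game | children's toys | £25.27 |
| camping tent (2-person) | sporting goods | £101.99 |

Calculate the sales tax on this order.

£27.79

Basketball £15.11: sporting goods, under £150.00 → 3.25% → £0.49
Card game £12.85: children's toys → 3.25% → £0.42
Sleeping bag £162.24: sporting goods, £150.00 or more → 7% → £11.36
Action figure £15.23: children's toys → 3.25% → £0.49
Building blocks set £110.30: children's toys → 3.25% → £3.58
RC car £58.20: children's toys → 3.25% → £1.89
Jump rope £21.63: sporting goods, under £150.00 → 3.25% → £0.70
Fishing rod £145.48: sporting goods, under £150.00 → 3.25% → £4.73
Board game £25.27: children's toys → 3.25% → £0.82
Camping tent (2-person) £101.99: sporting goods, under £150.00 → 3.25% → £3.31
Total tax = £0.49 + £0.42 + £11.36 + £0.49 + £3.58 + £1.89 + £0.70 + £4.73 + £0.82 + £3.31 = £27.79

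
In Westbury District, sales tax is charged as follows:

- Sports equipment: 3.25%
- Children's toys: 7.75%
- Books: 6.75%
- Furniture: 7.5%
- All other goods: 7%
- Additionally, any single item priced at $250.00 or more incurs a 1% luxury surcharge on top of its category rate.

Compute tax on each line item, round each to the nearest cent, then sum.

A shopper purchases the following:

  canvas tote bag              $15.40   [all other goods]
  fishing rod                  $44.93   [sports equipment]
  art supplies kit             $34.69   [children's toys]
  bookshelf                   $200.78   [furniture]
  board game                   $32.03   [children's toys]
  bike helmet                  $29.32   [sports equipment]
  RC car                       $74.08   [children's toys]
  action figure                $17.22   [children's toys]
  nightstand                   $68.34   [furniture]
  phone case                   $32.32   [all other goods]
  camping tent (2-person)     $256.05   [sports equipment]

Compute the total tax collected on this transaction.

Canvas tote bag $15.40: all other goods → 7% → $1.08
Fishing rod $44.93: sports equipment → 3.25% → $1.46
Art supplies kit $34.69: children's toys → 7.75% → $2.69
Bookshelf $200.78: furniture → 7.5% → $15.06
Board game $32.03: children's toys → 7.75% → $2.48
Bike helmet $29.32: sports equipment → 3.25% → $0.95
RC car $74.08: children's toys → 7.75% → $5.74
Action figure $17.22: children's toys → 7.75% → $1.33
Nightstand $68.34: furniture → 7.5% → $5.13
Phone case $32.32: all other goods → 7% → $2.26
Camping tent (2-person) $256.05: sports equipment → 3.25% + 1% surcharge = 4.25% → $10.88
Total tax = $1.08 + $1.46 + $2.69 + $15.06 + $2.48 + $0.95 + $5.74 + $1.33 + $5.13 + $2.26 + $10.88 = $49.06

$49.06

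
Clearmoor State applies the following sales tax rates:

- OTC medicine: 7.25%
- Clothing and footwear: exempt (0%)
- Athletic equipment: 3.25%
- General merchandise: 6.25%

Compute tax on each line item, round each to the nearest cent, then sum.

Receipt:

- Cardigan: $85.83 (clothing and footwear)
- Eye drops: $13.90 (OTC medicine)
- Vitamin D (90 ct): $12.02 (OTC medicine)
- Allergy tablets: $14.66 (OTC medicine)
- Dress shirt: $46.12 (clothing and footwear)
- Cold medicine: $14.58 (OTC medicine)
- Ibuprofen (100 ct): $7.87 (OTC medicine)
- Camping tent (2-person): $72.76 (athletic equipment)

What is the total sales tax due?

Cardigan $85.83: clothing and footwear → 0% → $0.00
Eye drops $13.90: OTC medicine → 7.25% → $1.01
Vitamin D (90 ct) $12.02: OTC medicine → 7.25% → $0.87
Allergy tablets $14.66: OTC medicine → 7.25% → $1.06
Dress shirt $46.12: clothing and footwear → 0% → $0.00
Cold medicine $14.58: OTC medicine → 7.25% → $1.06
Ibuprofen (100 ct) $7.87: OTC medicine → 7.25% → $0.57
Camping tent (2-person) $72.76: athletic equipment → 3.25% → $2.36
Total tax = $1.01 + $0.87 + $1.06 + $1.06 + $0.57 + $2.36 = $6.93

$6.93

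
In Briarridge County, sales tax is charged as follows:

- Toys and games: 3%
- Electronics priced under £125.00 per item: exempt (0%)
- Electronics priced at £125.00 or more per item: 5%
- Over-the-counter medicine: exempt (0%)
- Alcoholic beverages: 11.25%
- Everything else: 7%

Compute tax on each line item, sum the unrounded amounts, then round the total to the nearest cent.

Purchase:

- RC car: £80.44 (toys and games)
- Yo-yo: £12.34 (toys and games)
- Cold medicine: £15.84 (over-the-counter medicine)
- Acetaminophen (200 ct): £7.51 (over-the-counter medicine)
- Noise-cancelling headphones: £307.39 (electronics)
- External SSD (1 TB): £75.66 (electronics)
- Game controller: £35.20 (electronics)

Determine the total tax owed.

RC car £80.44: toys and games → 3% → £2.4132
Yo-yo £12.34: toys and games → 3% → £0.3702
Cold medicine £15.84: over-the-counter medicine → 0% → £0.00
Acetaminophen (200 ct) £7.51: over-the-counter medicine → 0% → £0.00
Noise-cancelling headphones £307.39: electronics, £125.00 or more → 5% → £15.3695
External SSD (1 TB) £75.66: electronics, under £125.00 → 0% → £0.00
Game controller £35.20: electronics, under £125.00 → 0% → £0.00
Unrounded tax sum = £18.1529 → £18.15

£18.15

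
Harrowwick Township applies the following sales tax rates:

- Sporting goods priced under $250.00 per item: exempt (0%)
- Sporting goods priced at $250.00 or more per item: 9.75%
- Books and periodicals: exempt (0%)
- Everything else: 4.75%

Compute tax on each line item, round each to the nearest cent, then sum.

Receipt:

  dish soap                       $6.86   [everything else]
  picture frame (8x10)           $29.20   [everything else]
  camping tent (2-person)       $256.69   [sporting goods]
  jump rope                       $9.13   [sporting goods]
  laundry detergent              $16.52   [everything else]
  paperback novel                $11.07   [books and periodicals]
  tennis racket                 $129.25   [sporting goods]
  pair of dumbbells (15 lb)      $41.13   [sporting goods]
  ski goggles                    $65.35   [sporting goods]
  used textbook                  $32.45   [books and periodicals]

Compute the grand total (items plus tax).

$625.18

Dish soap $6.86: everything else → 4.75% → $0.33
Picture frame (8x10) $29.20: everything else → 4.75% → $1.39
Camping tent (2-person) $256.69: sporting goods, $250.00 or more → 9.75% → $25.03
Jump rope $9.13: sporting goods, under $250.00 → 0% → $0.00
Laundry detergent $16.52: everything else → 4.75% → $0.78
Paperback novel $11.07: books and periodicals → 0% → $0.00
Tennis racket $129.25: sporting goods, under $250.00 → 0% → $0.00
Pair of dumbbells (15 lb) $41.13: sporting goods, under $250.00 → 0% → $0.00
Ski goggles $65.35: sporting goods, under $250.00 → 0% → $0.00
Used textbook $32.45: books and periodicals → 0% → $0.00
Subtotal = $597.65; tax = $27.53; total due = $625.18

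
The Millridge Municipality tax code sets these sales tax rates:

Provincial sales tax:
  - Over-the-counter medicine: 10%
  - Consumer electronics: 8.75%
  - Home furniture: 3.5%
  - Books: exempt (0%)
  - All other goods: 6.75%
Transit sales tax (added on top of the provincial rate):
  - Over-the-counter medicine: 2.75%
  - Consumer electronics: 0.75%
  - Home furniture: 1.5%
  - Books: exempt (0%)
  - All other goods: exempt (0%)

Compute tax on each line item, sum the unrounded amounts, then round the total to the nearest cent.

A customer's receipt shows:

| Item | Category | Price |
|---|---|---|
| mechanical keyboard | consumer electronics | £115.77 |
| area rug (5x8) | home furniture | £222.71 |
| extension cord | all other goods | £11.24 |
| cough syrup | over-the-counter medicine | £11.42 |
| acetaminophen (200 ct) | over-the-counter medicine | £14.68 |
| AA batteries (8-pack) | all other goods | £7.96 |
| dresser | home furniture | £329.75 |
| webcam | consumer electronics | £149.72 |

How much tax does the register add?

£57.47

Mechanical keyboard £115.77: consumer electronics → 8.75% + 0.75% transit = 9.5% → £10.99815
Area rug (5x8) £222.71: home furniture → 3.5% + 1.5% transit = 5% → £11.1355
Extension cord £11.24: all other goods → 6.75% + 0% transit = 6.75% → £0.7587
Cough syrup £11.42: over-the-counter medicine → 10% + 2.75% transit = 12.75% → £1.45605
Acetaminophen (200 ct) £14.68: over-the-counter medicine → 10% + 2.75% transit = 12.75% → £1.8717
AA batteries (8-pack) £7.96: all other goods → 6.75% + 0% transit = 6.75% → £0.5373
Dresser £329.75: home furniture → 3.5% + 1.5% transit = 5% → £16.4875
Webcam £149.72: consumer electronics → 8.75% + 0.75% transit = 9.5% → £14.2234
Unrounded tax sum = £57.4683 → £57.47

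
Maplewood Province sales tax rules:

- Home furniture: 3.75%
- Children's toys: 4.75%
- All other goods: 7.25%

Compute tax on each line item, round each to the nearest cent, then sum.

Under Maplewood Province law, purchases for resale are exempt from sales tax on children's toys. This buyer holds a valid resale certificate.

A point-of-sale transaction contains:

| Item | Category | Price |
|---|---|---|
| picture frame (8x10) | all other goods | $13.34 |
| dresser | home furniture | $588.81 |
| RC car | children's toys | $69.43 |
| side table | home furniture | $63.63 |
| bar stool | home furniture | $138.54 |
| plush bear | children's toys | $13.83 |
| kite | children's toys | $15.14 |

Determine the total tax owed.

Picture frame (8x10) $13.34: all other goods → 7.25% → $0.97
Dresser $588.81: home furniture → 3.75% → $22.08
RC car $69.43: children's toys, buyer-exempt → 0% → $0.00
Side table $63.63: home furniture → 3.75% → $2.39
Bar stool $138.54: home furniture → 3.75% → $5.20
Plush bear $13.83: children's toys, buyer-exempt → 0% → $0.00
Kite $15.14: children's toys, buyer-exempt → 0% → $0.00
Total tax = $0.97 + $22.08 + $2.39 + $5.20 = $30.64

$30.64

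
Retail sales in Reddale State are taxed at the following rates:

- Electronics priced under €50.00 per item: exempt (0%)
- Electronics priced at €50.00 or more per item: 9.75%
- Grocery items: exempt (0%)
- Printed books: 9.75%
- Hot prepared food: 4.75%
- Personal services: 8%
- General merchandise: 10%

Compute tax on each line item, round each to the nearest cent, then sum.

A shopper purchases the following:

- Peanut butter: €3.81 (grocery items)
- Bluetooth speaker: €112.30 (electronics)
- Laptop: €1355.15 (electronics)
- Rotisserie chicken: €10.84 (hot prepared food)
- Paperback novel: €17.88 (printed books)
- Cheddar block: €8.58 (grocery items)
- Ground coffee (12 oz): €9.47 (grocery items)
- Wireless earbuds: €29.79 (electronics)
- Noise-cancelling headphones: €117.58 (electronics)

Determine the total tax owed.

€156.79

Peanut butter €3.81: grocery items → 0% → €0.00
Bluetooth speaker €112.30: electronics, €50.00 or more → 9.75% → €10.95
Laptop €1355.15: electronics, €50.00 or more → 9.75% → €132.13
Rotisserie chicken €10.84: hot prepared food → 4.75% → €0.51
Paperback novel €17.88: printed books → 9.75% → €1.74
Cheddar block €8.58: grocery items → 0% → €0.00
Ground coffee (12 oz) €9.47: grocery items → 0% → €0.00
Wireless earbuds €29.79: electronics, under €50.00 → 0% → €0.00
Noise-cancelling headphones €117.58: electronics, €50.00 or more → 9.75% → €11.46
Total tax = €10.95 + €132.13 + €0.51 + €1.74 + €11.46 = €156.79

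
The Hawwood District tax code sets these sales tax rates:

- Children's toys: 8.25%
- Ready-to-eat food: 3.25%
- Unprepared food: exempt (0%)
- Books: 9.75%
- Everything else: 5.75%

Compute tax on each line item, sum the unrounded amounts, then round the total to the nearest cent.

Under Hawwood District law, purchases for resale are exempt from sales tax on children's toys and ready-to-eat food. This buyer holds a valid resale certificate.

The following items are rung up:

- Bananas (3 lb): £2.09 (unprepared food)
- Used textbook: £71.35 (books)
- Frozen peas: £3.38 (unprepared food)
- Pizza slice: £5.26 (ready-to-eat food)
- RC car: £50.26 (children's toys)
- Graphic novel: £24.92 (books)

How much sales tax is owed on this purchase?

£9.39

Bananas (3 lb) £2.09: unprepared food → 0% → £0.00
Used textbook £71.35: books → 9.75% → £6.956625
Frozen peas £3.38: unprepared food → 0% → £0.00
Pizza slice £5.26: ready-to-eat food, buyer-exempt → 0% → £0.00
RC car £50.26: children's toys, buyer-exempt → 0% → £0.00
Graphic novel £24.92: books → 9.75% → £2.4297
Unrounded tax sum = £9.386325 → £9.39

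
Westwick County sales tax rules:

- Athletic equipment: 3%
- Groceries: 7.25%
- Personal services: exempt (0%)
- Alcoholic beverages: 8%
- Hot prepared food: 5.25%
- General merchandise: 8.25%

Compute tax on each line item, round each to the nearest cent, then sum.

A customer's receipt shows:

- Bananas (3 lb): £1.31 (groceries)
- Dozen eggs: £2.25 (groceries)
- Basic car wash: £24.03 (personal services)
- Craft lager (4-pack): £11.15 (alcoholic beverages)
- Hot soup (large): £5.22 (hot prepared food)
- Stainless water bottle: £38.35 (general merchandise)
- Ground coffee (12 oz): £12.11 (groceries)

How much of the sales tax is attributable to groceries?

£1.13

Bananas (3 lb) £1.31: groceries → 7.25% → £0.09
Dozen eggs £2.25: groceries → 7.25% → £0.16
Ground coffee (12 oz) £12.11: groceries → 7.25% → £0.88
Tax on groceries = £0.09 + £0.16 + £0.88 = £1.13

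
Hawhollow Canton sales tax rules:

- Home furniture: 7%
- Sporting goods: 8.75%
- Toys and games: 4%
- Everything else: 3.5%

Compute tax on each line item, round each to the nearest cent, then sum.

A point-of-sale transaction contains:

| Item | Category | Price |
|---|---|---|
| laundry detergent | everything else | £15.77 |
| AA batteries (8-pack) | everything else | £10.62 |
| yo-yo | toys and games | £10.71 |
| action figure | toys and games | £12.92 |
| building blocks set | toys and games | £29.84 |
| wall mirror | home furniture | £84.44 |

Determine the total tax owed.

Laundry detergent £15.77: everything else → 3.5% → £0.55
AA batteries (8-pack) £10.62: everything else → 3.5% → £0.37
Yo-yo £10.71: toys and games → 4% → £0.43
Action figure £12.92: toys and games → 4% → £0.52
Building blocks set £29.84: toys and games → 4% → £1.19
Wall mirror £84.44: home furniture → 7% → £5.91
Total tax = £0.55 + £0.37 + £0.43 + £0.52 + £1.19 + £5.91 = £8.97

£8.97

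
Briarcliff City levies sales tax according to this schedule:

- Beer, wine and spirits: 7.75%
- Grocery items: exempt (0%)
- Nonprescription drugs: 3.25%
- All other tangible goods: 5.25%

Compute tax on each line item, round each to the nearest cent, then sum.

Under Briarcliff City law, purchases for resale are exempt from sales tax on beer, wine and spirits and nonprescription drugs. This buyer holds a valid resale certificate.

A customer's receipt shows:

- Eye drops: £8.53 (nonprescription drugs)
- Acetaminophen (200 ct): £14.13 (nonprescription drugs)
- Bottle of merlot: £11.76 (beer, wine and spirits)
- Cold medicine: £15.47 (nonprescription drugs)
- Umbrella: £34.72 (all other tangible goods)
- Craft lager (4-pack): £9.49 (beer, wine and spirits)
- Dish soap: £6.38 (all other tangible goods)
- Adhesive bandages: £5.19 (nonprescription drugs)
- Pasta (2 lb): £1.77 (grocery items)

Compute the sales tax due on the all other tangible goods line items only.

Umbrella £34.72: all other tangible goods → 5.25% → £1.82
Dish soap £6.38: all other tangible goods → 5.25% → £0.33
Tax on all other tangible goods = £1.82 + £0.33 = £2.15

£2.15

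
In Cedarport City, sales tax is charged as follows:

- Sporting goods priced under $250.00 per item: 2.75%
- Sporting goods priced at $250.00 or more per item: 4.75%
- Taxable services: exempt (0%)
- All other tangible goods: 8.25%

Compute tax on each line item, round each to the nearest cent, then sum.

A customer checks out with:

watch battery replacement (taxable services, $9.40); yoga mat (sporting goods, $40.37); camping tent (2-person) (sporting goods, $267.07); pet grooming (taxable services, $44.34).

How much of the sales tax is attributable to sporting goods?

$13.80

Yoga mat $40.37: sporting goods, under $250.00 → 2.75% → $1.11
Camping tent (2-person) $267.07: sporting goods, $250.00 or more → 4.75% → $12.69
Tax on sporting goods = $1.11 + $12.69 = $13.80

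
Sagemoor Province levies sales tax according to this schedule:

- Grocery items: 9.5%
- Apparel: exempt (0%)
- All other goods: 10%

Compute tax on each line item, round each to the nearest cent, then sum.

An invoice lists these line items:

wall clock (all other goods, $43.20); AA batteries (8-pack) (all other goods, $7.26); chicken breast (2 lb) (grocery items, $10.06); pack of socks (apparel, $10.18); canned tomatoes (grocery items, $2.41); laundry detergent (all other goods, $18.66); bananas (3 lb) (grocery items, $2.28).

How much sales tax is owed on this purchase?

Wall clock $43.20: all other goods → 10% → $4.32
AA batteries (8-pack) $7.26: all other goods → 10% → $0.73
Chicken breast (2 lb) $10.06: grocery items → 9.5% → $0.96
Pack of socks $10.18: apparel → 0% → $0.00
Canned tomatoes $2.41: grocery items → 9.5% → $0.23
Laundry detergent $18.66: all other goods → 10% → $1.87
Bananas (3 lb) $2.28: grocery items → 9.5% → $0.22
Total tax = $4.32 + $0.73 + $0.96 + $0.23 + $1.87 + $0.22 = $8.33

$8.33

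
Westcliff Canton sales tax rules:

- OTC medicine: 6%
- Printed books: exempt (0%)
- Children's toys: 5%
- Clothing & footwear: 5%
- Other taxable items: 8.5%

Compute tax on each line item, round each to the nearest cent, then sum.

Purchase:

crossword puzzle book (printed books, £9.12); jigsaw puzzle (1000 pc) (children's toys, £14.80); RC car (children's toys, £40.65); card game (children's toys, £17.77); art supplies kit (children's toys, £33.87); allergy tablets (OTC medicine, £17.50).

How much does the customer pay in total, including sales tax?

£140.11

Crossword puzzle book £9.12: printed books → 0% → £0.00
Jigsaw puzzle (1000 pc) £14.80: children's toys → 5% → £0.74
RC car £40.65: children's toys → 5% → £2.03
Card game £17.77: children's toys → 5% → £0.89
Art supplies kit £33.87: children's toys → 5% → £1.69
Allergy tablets £17.50: OTC medicine → 6% → £1.05
Subtotal = £133.71; tax = £6.40; total due = £140.11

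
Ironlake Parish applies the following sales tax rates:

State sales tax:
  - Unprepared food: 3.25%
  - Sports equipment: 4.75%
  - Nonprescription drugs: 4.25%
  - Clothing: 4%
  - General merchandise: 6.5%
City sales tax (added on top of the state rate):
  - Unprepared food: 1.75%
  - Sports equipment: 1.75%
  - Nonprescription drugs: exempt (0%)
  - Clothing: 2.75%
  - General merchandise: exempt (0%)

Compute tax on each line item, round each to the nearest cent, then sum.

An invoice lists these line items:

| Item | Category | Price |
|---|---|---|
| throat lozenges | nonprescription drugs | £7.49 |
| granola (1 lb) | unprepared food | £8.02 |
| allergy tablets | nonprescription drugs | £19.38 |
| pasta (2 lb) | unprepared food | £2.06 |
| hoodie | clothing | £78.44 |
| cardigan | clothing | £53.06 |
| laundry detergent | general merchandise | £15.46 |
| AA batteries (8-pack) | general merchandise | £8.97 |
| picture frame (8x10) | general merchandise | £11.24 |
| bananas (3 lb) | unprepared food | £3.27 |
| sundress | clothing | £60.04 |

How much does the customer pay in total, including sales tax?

Throat lozenges £7.49: nonprescription drugs → 4.25% + 0% city = 4.25% → £0.32
Granola (1 lb) £8.02: unprepared food → 3.25% + 1.75% city = 5% → £0.40
Allergy tablets £19.38: nonprescription drugs → 4.25% + 0% city = 4.25% → £0.82
Pasta (2 lb) £2.06: unprepared food → 3.25% + 1.75% city = 5% → £0.10
Hoodie £78.44: clothing → 4% + 2.75% city = 6.75% → £5.29
Cardigan £53.06: clothing → 4% + 2.75% city = 6.75% → £3.58
Laundry detergent £15.46: general merchandise → 6.5% + 0% city = 6.5% → £1.00
AA batteries (8-pack) £8.97: general merchandise → 6.5% + 0% city = 6.5% → £0.58
Picture frame (8x10) £11.24: general merchandise → 6.5% + 0% city = 6.5% → £0.73
Bananas (3 lb) £3.27: unprepared food → 3.25% + 1.75% city = 5% → £0.16
Sundress £60.04: clothing → 4% + 2.75% city = 6.75% → £4.05
Subtotal = £267.43; tax = £17.03; total due = £284.46

£284.46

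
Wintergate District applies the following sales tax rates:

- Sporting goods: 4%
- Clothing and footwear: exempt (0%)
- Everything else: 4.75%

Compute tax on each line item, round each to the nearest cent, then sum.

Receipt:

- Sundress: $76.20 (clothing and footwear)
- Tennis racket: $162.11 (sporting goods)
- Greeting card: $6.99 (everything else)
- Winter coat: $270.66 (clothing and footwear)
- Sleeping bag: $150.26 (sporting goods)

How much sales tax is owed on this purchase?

Sundress $76.20: clothing and footwear → 0% → $0.00
Tennis racket $162.11: sporting goods → 4% → $6.48
Greeting card $6.99: everything else → 4.75% → $0.33
Winter coat $270.66: clothing and footwear → 0% → $0.00
Sleeping bag $150.26: sporting goods → 4% → $6.01
Total tax = $6.48 + $0.33 + $6.01 = $12.82

$12.82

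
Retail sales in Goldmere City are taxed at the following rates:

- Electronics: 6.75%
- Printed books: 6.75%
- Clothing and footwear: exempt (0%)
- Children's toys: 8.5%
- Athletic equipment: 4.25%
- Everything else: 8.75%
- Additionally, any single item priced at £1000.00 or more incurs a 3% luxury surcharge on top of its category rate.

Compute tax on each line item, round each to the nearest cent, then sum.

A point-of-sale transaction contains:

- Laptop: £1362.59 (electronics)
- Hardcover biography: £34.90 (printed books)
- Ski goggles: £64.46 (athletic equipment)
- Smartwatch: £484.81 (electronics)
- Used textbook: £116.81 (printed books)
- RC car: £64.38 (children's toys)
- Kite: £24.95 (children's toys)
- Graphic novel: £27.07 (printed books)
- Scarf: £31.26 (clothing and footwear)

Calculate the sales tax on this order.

£187.97

Laptop £1362.59: electronics → 6.75% + 3% surcharge = 9.75% → £132.85
Hardcover biography £34.90: printed books → 6.75% → £2.36
Ski goggles £64.46: athletic equipment → 4.25% → £2.74
Smartwatch £484.81: electronics → 6.75% → £32.72
Used textbook £116.81: printed books → 6.75% → £7.88
RC car £64.38: children's toys → 8.5% → £5.47
Kite £24.95: children's toys → 8.5% → £2.12
Graphic novel £27.07: printed books → 6.75% → £1.83
Scarf £31.26: clothing and footwear → 0% → £0.00
Total tax = £132.85 + £2.36 + £2.74 + £32.72 + £7.88 + £5.47 + £2.12 + £1.83 = £187.97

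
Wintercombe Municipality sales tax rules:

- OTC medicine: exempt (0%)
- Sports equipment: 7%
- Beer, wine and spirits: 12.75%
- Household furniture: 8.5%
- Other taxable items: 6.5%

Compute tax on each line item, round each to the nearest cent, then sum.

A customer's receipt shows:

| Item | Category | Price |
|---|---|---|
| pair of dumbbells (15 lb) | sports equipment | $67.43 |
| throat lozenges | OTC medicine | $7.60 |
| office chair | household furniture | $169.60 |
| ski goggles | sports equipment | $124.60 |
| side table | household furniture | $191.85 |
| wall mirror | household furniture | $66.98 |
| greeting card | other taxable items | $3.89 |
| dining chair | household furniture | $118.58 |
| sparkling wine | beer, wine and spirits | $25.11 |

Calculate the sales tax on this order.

Pair of dumbbells (15 lb) $67.43: sports equipment → 7% → $4.72
Throat lozenges $7.60: OTC medicine → 0% → $0.00
Office chair $169.60: household furniture → 8.5% → $14.42
Ski goggles $124.60: sports equipment → 7% → $8.72
Side table $191.85: household furniture → 8.5% → $16.31
Wall mirror $66.98: household furniture → 8.5% → $5.69
Greeting card $3.89: other taxable items → 6.5% → $0.25
Dining chair $118.58: household furniture → 8.5% → $10.08
Sparkling wine $25.11: beer, wine and spirits → 12.75% → $3.20
Total tax = $4.72 + $14.42 + $8.72 + $16.31 + $5.69 + $0.25 + $10.08 + $3.20 = $63.39

$63.39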